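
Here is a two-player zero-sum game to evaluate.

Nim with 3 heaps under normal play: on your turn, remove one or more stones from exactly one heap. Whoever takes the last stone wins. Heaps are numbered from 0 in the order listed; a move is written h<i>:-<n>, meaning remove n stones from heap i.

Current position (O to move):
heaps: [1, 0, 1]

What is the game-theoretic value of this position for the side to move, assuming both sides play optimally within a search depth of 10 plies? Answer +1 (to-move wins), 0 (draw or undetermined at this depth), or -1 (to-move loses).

value((1,0,1), O) = -1

p1 O@[(1,0,1)]: h0:-1[(0,0,1)]-1* h2:-1[(1,0,0)]-1
p2 X@[(0,0,1)]: h2:-1[(0,0,0)]+1*
p3 O@[(0,0,0)] terminal -1; root [(1,0,1)] d10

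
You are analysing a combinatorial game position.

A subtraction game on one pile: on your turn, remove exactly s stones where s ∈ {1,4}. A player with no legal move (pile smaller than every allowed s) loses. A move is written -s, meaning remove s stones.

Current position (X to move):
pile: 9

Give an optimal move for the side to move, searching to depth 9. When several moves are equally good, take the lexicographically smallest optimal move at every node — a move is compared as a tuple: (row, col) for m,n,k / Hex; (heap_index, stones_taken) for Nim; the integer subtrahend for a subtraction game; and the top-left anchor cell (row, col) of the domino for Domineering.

X's best at [9]: -4

ply 1, X at 9 | -1=-1→8; -4=+1→5*
ply 2, O at 5 | -1=-1→4*; -4=-1→1
ply 3, X at 4 | -1=-1→3; -4=+1→0*
ply 4: 0 is terminal -1 (O); from 9 depth 9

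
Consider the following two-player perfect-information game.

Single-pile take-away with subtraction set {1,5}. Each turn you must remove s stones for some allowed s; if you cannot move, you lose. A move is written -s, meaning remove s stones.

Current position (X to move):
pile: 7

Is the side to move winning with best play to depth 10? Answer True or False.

X winning at [7]: True

p1 X@[7]: -1[6]+1* -5[2]+1
p2 O@[6]: -1[5]-1* -5[1]-1
p3 X@[5]: -1[4]+1* -5[0]+1
p4 O@[4]: -1[3]-1*
p5 X@[3]: -1[2]+1*
p6 O@[2]: -1[1]-1*
p7 X@[1]: -1[0]+1*
p8 O@[0] terminal -1; root [7] d10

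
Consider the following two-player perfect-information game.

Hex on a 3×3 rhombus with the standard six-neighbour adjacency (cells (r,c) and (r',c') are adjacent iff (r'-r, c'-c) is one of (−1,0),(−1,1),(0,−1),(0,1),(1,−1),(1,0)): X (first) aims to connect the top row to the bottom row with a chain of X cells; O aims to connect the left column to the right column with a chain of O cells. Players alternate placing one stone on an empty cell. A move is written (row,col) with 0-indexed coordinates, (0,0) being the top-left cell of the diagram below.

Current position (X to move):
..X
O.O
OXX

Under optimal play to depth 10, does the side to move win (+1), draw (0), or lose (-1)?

[..X/O.O/OXX] X move#1: (0,0):-1/X.X/O.O/OXX, (0,1):-1/.XX/O.O/OXX, (1,1):+1/..X/OXO/OXX*
[..X/OXO/OXX] end (terminal -1, O#2); searched ..X/O.O/OXX to 10

value(..X/O.O/OXX, X) = +1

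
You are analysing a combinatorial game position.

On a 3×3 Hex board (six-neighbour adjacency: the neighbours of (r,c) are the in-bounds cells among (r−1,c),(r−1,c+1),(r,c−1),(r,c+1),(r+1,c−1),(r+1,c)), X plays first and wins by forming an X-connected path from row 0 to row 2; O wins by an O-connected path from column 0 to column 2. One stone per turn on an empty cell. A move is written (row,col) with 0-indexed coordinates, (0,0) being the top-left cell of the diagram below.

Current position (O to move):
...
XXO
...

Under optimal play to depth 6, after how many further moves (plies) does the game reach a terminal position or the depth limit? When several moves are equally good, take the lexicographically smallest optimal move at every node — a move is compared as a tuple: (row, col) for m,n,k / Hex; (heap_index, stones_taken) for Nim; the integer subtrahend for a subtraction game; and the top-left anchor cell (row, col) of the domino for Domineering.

ply 1, O at .../XXO/... | (0,0)=-1→O../XXO/...*; (0,1)=-1→.O./XXO/...; (0,2)=-1→..O/XXO/...; (2,0)=-1→.../XXO/O..; (2,1)=-1→.../XXO/.O.; (2,2)=-1→.../XXO/..O
ply 2, X at O../XXO/... | (0,1)=+1→OX./XXO/...*; (0,2)=+1→O.X/XXO/...; (2,0)=+1→O../XXO/X..; (2,1)=+1→O../XXO/.X.; (2,2)=+1→O../XXO/..X
ply 3, O at OX./XXO/... | (0,2)=-1→OXO/XXO/...*; (2,0)=-1→OX./XXO/O..; (2,1)=-1→OX./XXO/.O.; (2,2)=-1→OX./XXO/..O
ply 4, X at OXO/XXO/... | (2,0)=+1→OXO/XXO/X..*; (2,1)=+1→OXO/XXO/.X.; (2,2)=+1→OXO/XXO/..X
ply 5: OXO/XXO/X.. is terminal -1 (O); from .../XXO/... depth 6

PV length from [.../XXO/...]: 4 plies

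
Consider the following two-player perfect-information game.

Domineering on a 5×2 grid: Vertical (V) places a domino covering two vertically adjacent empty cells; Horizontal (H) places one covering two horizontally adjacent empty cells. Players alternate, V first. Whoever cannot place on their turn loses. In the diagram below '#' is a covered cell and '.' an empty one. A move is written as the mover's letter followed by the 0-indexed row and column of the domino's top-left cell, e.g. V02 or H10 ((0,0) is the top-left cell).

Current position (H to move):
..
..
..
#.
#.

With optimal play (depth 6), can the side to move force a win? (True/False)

H winning at [../../../#./#.]: True

ply 1, H at ../../../#./#. | H00=-1→##/../../#./#.; H10=+1→../##/../#./#.*; H20=-1→../../##/#./#.
ply 2, V at ../##/../#./#. | V21=-1→../##/.#/##/#.*; V31=-1→../##/../##/##
ply 3, H at ../##/.#/##/#. | H00=+1→##/##/.#/##/#.*
ply 4: ##/##/.#/##/#. is terminal -1 (V); from ../../../#./#. depth 6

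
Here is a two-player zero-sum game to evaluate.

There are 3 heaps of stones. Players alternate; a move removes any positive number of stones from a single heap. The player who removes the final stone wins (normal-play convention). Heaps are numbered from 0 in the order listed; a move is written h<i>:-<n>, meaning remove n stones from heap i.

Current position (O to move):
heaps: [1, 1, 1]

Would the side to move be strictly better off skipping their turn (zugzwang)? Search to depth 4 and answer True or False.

p1 O@[(1,1,1)]: h0:-1[(0,1,1)]+1* h1:-1[(1,0,1)]+1 h2:-1[(1,1,0)]+1
p2 X@[(0,1,1)]: h1:-1[(0,0,1)]-1* h2:-1[(0,1,0)]-1
p3 O@[(0,0,1)]: h2:-1[(0,0,0)]+1*
p4 X@[(0,0,0)] terminal -1; root [(1,1,1)] d4
suppose O passes — search the same position with X to move:
pass> p1 X@[(1,1,1)]: h0:-1[(0,1,1)]+1* h1:-1[(1,0,1)]+1 h2:-1[(1,1,0)]+1
pass> p2 O@[(0,1,1)]: h1:-1[(0,0,1)]-1* h2:-1[(0,1,0)]-1
pass> p3 X@[(0,0,1)]: h2:-1[(0,0,0)]+1*
pass> p4 O@[(0,0,0)] terminal -1; root [(1,1,1)] d4
for O: play +1, pass -1

zugzwang((1,1,1), O) = False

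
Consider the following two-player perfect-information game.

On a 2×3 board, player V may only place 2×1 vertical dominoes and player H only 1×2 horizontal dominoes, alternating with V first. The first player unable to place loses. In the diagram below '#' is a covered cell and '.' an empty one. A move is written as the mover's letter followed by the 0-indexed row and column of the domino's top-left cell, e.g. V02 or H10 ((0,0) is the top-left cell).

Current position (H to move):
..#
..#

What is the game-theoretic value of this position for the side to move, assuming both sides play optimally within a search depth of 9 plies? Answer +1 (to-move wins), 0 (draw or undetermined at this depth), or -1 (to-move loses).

value(..#/..#, H) = +1

ply 1, H at ..#/..# | H00=+1→###/..#*; H10=+1→..#/###
ply 2: ###/..# is terminal -1 (V); from ..#/..# depth 9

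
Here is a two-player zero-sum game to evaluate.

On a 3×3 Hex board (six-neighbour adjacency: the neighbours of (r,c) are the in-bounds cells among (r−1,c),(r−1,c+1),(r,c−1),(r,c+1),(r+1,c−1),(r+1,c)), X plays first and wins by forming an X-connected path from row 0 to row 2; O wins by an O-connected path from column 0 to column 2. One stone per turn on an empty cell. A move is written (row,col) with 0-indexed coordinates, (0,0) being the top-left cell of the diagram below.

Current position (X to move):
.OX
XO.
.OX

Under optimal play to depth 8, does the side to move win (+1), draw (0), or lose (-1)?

p1 X@[.OX/XO./.OX]: (0,0)[XOX/XO./.OX]+1* (1,2)[.OX/XOX/.OX]+1 (2,0)[.OX/XO./XOX]+1
p2 O@[XOX/XO./.OX]: (1,2)[XOX/XOO/.OX]-1* (2,0)[XOX/XO./OOX]-1
p3 X@[XOX/XOO/.OX]: (2,0)[XOX/XOO/XOX]+1*
p4 O@[XOX/XOO/XOX] terminal -1; root [.OX/XO./.OX] d8

value(.OX/XO./.OX, X) = +1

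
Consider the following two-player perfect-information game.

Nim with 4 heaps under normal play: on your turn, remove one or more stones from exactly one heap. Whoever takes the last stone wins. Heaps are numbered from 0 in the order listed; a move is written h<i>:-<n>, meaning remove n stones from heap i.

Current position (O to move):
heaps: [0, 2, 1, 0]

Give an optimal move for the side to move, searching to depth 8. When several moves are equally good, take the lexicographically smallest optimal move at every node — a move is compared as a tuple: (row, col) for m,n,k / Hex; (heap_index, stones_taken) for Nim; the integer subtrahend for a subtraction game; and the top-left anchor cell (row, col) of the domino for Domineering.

O's best at [(0,2,1,0)]: h1:-1

[(0,2,1,0)] O move#1: h1:-1:+1/(0,1,1,0)*, h1:-2:-1/(0,0,1,0), h2:-1:-1/(0,2,0,0)
[(0,1,1,0)] X move#2: h1:-1:-1/(0,0,1,0)*, h2:-1:-1/(0,1,0,0)
[(0,0,1,0)] O move#3: h2:-1:+1/(0,0,0,0)*
[(0,0,0,0)] end (terminal -1, X#4); searched (0,2,1,0) to 8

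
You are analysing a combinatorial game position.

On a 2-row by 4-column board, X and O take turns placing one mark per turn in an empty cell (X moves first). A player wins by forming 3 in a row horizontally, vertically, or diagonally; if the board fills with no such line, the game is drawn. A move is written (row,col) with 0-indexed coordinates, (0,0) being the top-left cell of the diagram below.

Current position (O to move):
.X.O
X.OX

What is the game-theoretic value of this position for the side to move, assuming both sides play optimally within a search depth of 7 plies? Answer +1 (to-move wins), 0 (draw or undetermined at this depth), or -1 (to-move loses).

value(.X.O/X.OX, O) = 0

[.X.O/X.OX] O move#1: (0,0):+0/OX.O/X.OX*, (0,2):+0/.XOO/X.OX, (1,1):+0/.X.O/XOOX
[OX.O/X.OX] X move#2: (0,2):+0/OXXO/X.OX*, (1,1):+0/OX.O/XXOX
[OXXO/X.OX] O move#3: (1,1):+0/OXXO/XOOX*
[OXXO/XOOX] end (terminal +0, X#4); searched .X.O/X.OX to 7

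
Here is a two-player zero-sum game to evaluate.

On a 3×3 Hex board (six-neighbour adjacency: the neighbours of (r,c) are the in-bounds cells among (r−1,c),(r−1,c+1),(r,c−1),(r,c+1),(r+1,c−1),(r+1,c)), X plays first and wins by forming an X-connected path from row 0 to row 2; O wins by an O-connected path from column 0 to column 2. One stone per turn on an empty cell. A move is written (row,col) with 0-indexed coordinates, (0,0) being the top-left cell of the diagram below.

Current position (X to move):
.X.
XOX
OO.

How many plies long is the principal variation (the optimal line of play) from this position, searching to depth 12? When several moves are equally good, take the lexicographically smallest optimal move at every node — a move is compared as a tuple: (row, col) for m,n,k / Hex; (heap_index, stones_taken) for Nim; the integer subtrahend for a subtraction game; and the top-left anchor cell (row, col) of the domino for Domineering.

PV length from [.X./XOX/OO.]: 2 plies

p1 X@[.X./XOX/OO.]: (0,0)[XX./XOX/OO.]-1* (0,2)[.XX/XOX/OO.]-1 (2,2)[.X./XOX/OOX]-1
p2 O@[XX./XOX/OO.]: (0,2)[XXO/XOX/OO.]+1* (2,2)[XX./XOX/OOO]+1
p3 X@[XXO/XOX/OO.] terminal -1; root [.X./XOX/OO.] d12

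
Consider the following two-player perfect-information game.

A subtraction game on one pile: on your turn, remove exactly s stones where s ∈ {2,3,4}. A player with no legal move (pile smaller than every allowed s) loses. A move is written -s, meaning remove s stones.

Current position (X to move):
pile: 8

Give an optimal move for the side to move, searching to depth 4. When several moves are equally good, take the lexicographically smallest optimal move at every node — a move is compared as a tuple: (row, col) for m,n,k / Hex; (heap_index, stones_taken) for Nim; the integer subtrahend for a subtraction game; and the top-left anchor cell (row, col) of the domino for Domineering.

[8] X move#1: -2:+1/6*, -3:-1/5, -4:-1/4
[6] O move#2: -2:-1/4*, -3:-1/3, -4:-1/2
[4] X move#3: -2:-1/2, -3:+1/1*, -4:+1/0
[1] end (terminal -1, O#4); searched 8 to 4

X's best at [8]: -2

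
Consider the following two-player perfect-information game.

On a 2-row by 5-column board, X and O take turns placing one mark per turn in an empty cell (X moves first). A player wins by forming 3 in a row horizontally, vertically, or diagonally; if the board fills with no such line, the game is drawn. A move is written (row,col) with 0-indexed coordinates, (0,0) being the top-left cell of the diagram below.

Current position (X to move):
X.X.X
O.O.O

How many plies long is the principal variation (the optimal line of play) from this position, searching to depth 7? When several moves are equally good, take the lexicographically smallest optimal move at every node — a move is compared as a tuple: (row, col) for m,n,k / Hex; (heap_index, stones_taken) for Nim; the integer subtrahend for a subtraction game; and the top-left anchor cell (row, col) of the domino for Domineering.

PV length from [X.X.X/O.O.O]: 1 ply

ply 1, X at X.X.X/O.O.O | (0,1)=+1→XXX.X/O.O.O*; (0,3)=+1→X.XXX/O.O.O; (1,1)=-1→X.X.X/OXO.O; (1,3)=-1→X.X.X/O.OXO
ply 2: XXX.X/O.O.O is terminal -1 (O); from X.X.X/O.O.O depth 7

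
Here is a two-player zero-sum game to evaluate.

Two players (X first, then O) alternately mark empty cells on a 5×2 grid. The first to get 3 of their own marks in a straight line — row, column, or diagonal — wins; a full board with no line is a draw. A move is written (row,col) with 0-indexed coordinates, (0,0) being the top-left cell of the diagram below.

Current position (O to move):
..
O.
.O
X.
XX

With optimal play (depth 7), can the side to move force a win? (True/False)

ply 1, O at ../O./.O/X./XX | (0,0)=-1→O./O./.O/X./XX; (0,1)=-1→.O/O./.O/X./XX; (1,1)=-1→../OO/.O/X./XX; (2,0)=+1→../O./OO/X./XX*; (3,1)=-1→../O./.O/XO/XX
ply 2, X at ../O./OO/X./XX | (0,0)=-1→X./O./OO/X./XX*; (0,1)=-1→.X/O./OO/X./XX; (1,1)=-1→../OX/OO/X./XX; (3,1)=-1→../O./OO/XX/XX
ply 3, O at X./O./OO/X./XX | (0,1)=+0→XO/O./OO/X./XX; (1,1)=+1→X./OO/OO/X./XX*; (3,1)=+0→X./O./OO/XO/XX
ply 4, X at X./OO/OO/X./XX | (0,1)=-1→XX/OO/OO/X./XX*; (3,1)=-1→X./OO/OO/XX/XX
ply 5, O at XX/OO/OO/X./XX | (3,1)=+1→XX/OO/OO/XO/XX*
ply 6: XX/OO/OO/XO/XX is terminal -1 (X); from ../O./.O/X./XX depth 7

O winning at [../O./.O/X./XX]: True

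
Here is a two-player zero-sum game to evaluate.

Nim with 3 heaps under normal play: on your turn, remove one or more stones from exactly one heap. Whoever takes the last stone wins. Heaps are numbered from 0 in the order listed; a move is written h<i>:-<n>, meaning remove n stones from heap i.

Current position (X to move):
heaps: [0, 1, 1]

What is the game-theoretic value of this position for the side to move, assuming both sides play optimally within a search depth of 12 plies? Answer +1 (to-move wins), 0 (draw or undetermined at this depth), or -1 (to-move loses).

value((0,1,1), X) = -1

ply 1, X at (0,1,1) | h1:-1=-1→(0,0,1)*; h2:-1=-1→(0,1,0)
ply 2, O at (0,0,1) | h2:-1=+1→(0,0,0)*
ply 3: (0,0,0) is terminal -1 (X); from (0,1,1) depth 12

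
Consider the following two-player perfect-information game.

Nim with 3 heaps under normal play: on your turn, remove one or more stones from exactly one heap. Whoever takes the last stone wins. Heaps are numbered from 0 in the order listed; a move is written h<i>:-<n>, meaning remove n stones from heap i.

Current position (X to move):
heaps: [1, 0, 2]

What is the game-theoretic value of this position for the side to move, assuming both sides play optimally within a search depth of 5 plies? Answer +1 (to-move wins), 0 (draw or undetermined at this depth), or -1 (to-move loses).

[(1,0,2)] X move#1: h0:-1:-1/(0,0,2), h2:-1:+1/(1,0,1)*, h2:-2:-1/(1,0,0)
[(1,0,1)] O move#2: h0:-1:-1/(0,0,1)*, h2:-1:-1/(1,0,0)
[(0,0,1)] X move#3: h2:-1:+1/(0,0,0)*
[(0,0,0)] end (terminal -1, O#4); searched (1,0,2) to 5

value((1,0,2), X) = +1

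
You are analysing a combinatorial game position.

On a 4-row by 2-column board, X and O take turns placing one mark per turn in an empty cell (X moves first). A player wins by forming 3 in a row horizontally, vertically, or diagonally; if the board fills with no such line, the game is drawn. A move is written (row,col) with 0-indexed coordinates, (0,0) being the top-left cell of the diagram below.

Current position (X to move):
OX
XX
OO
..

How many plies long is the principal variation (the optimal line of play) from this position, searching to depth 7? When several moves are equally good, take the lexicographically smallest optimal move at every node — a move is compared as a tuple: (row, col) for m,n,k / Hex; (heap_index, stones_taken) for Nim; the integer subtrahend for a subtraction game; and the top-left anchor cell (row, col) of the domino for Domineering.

ply 1, X at OX/XX/OO/.. | (3,0)=+0→OX/XX/OO/X.*; (3,1)=+0→OX/XX/OO/.X
ply 2, O at OX/XX/OO/X. | (3,1)=+0→OX/XX/OO/XO*
ply 3: OX/XX/OO/XO is terminal +0 (X); from OX/XX/OO/.. depth 7

PV length from [OX/XX/OO/..]: 2 plies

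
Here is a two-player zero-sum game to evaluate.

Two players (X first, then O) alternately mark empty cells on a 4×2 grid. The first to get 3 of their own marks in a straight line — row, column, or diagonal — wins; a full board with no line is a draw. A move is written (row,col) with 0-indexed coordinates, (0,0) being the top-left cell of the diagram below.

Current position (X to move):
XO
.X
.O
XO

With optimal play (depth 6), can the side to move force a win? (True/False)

ply 1, X at XO/.X/.O/XO | (1,0)=+0→XO/XX/.O/XO*; (2,0)=+0→XO/.X/XO/XO
ply 2, O at XO/XX/.O/XO | (2,0)=+0→XO/XX/OO/XO*
ply 3: XO/XX/OO/XO is terminal +0 (X); from XO/.X/.O/XO depth 6

X winning at [XO/.X/.O/XO]: False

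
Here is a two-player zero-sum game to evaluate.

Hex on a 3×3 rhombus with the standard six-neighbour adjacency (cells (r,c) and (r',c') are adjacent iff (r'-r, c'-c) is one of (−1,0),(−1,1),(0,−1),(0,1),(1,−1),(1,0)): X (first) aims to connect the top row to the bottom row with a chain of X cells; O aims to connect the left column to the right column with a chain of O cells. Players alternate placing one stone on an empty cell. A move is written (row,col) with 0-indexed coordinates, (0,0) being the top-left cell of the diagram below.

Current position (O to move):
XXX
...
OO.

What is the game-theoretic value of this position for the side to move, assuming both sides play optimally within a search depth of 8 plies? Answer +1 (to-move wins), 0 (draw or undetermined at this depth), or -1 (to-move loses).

ply 1, O at XXX/.../OO. | (1,0)=+1→XXX/O../OO.*; (1,1)=+1→XXX/.O./OO.; (1,2)=+1→XXX/..O/OO.; (2,2)=+1→XXX/.../OOO
ply 2, X at XXX/O../OO. | (1,1)=-1→XXX/OX./OO.*; (1,2)=-1→XXX/O.X/OO.; (2,2)=-1→XXX/O../OOX
ply 3, O at XXX/OX./OO. | (1,2)=+1→XXX/OXO/OO.*; (2,2)=+1→XXX/OX./OOO
ply 4: XXX/OXO/OO. is terminal -1 (X); from XXX/.../OO. depth 8

value(XXX/.../OO., O) = +1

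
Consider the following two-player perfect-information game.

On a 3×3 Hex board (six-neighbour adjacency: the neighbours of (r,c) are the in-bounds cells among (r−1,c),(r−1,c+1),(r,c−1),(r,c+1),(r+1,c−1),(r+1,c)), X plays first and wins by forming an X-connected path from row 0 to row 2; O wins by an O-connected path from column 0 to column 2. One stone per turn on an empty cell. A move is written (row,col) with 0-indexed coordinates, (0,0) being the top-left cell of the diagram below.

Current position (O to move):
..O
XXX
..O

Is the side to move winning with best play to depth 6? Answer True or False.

[..O/XXX/..O] O move#1: (0,0):-1/O.O/XXX/..O*, (0,1):-1/.OO/XXX/..O, (2,0):-1/..O/XXX/O.O, (2,1):-1/..O/XXX/.OO
[O.O/XXX/..O] X move#2: (0,1):+1/OXO/XXX/..O*, (2,0):-1/O.O/XXX/X.O, (2,1):-1/O.O/XXX/.XO
[OXO/XXX/..O] O move#3: (2,0):-1/OXO/XXX/O.O*, (2,1):-1/OXO/XXX/.OO
[OXO/XXX/O.O] X move#4: (2,1):+1/OXO/XXX/OXO*
[OXO/XXX/OXO] end (terminal -1, O#5); searched ..O/XXX/..O to 6

O winning at [..O/XXX/..O]: False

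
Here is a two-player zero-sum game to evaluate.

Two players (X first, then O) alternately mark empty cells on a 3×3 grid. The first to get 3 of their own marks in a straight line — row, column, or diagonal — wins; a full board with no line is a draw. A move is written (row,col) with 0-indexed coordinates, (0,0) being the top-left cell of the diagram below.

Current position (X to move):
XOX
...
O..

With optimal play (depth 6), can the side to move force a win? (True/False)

ply 1, X at XOX/.../O.. | (1,0)=-1→XOX/X../O..; (1,1)=+0→XOX/.X./O..; (1,2)=+0→XOX/..X/O..; (2,1)=+0→XOX/.../OX.; (2,2)=+1→XOX/.../O.X*
ply 2, O at XOX/.../O.X | (1,0)=-1→XOX/O../O.X*; (1,1)=-1→XOX/.O./O.X; (1,2)=-1→XOX/..O/O.X; (2,1)=-1→XOX/.../OOX
ply 3, X at XOX/O../O.X | (1,1)=+1→XOX/OX./O.X*; (1,2)=+1→XOX/O.X/O.X; (2,1)=+1→XOX/O../OXX
ply 4: XOX/OX./O.X is terminal -1 (O); from XOX/.../O.. depth 6

X winning at [XOX/.../O..]: True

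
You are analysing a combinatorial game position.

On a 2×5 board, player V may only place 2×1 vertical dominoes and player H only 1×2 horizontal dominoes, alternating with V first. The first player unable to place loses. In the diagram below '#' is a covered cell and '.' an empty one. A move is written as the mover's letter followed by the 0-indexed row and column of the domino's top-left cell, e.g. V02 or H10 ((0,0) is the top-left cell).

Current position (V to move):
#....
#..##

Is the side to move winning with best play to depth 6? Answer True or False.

V winning at [#..../#..##]: True

p1 V@[#..../#..##]: V01[##.../##.##]-1 V02[#.#../#.###]+1*
p2 H@[#.#../#.###]: H03[#.###/#.###]-1*
p3 V@[#.###/#.###]: V01[#####/#####]+1*
p4 H@[#####/#####] terminal -1; root [#..../#..##] d6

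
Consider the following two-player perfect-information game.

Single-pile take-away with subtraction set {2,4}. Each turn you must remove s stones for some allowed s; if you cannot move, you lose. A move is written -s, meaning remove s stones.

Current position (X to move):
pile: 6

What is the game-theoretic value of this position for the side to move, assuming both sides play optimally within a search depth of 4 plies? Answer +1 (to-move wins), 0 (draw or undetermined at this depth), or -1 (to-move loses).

value(6, X) = -1

p1 X@[6]: -2[4]-1* -4[2]-1
p2 O@[4]: -2[2]-1 -4[0]+1*
p3 X@[0] terminal -1; root [6] d4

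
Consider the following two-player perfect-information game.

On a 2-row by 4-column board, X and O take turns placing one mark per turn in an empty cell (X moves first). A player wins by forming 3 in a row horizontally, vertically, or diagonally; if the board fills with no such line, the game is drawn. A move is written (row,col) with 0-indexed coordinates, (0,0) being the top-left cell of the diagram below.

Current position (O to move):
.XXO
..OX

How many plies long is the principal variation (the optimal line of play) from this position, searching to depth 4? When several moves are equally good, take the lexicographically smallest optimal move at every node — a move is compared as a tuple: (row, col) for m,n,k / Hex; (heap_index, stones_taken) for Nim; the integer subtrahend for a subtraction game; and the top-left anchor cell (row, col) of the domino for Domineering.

ply 1, O at .XXO/..OX | (0,0)=+0→OXXO/..OX*; (1,0)=-1→.XXO/O.OX; (1,1)=-1→.XXO/.OOX
ply 2, X at OXXO/..OX | (1,0)=+0→OXXO/X.OX*; (1,1)=+0→OXXO/.XOX
ply 3, O at OXXO/X.OX | (1,1)=+0→OXXO/XOOX*
ply 4: OXXO/XOOX is terminal +0 (X); from .XXO/..OX depth 4

PV length from [.XXO/..OX]: 3 plies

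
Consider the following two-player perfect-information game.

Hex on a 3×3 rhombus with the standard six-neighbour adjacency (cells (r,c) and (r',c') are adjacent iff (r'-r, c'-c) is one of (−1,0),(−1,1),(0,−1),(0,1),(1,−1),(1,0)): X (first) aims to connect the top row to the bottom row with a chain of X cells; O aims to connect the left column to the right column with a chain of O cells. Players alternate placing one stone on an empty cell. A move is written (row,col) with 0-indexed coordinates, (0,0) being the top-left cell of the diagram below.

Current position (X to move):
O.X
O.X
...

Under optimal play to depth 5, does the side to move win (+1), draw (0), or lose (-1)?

value(O.X/O.X/..., X) = +1

ply 1, X at O.X/O.X/... | (0,1)=+1→OXX/O.X/...*; (1,1)=+1→O.X/OXX/...; (2,0)=+1→O.X/O.X/X..; (2,1)=+1→O.X/O.X/.X.; (2,2)=+1→O.X/O.X/..X
ply 2, O at OXX/O.X/... | (1,1)=-1→OXX/OOX/...*; (2,0)=-1→OXX/O.X/O..; (2,1)=-1→OXX/O.X/.O.; (2,2)=-1→OXX/O.X/..O
ply 3, X at OXX/OOX/... | (2,0)=+1→OXX/OOX/X..*; (2,1)=+1→OXX/OOX/.X.; (2,2)=+1→OXX/OOX/..X
ply 4, O at OXX/OOX/X.. | (2,1)=-1→OXX/OOX/XO.*; (2,2)=-1→OXX/OOX/X.O
ply 5, X at OXX/OOX/XO. | (2,2)=+1→OXX/OOX/XOX*
ply 6: OXX/OOX/XOX is terminal -1 (O); from O.X/O.X/... depth 5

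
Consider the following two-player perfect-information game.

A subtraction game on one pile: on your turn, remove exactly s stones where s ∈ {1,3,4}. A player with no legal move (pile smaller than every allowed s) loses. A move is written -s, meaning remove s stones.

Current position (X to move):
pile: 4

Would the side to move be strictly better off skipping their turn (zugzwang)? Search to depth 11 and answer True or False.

zugzwang(4, X) = False

[4] X move#1: -1:-1/3, -3:-1/1, -4:+1/0*
[0] end (terminal -1, O#2); searched 4 to 11
suppose X passes — search the same position with O to move:
pass> [4] O move#1: -1:-1/3, -3:-1/1, -4:+1/0*
pass> [0] end (terminal -1, X#2); searched 4 to 11
for X: play +1, pass -1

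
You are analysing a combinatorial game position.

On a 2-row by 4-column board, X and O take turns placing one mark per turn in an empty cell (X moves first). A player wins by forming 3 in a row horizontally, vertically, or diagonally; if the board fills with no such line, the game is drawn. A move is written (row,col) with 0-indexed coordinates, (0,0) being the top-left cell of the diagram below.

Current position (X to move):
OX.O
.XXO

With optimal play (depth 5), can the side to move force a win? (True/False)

X winning at [OX.O/.XXO]: True

[OX.O/.XXO] X move#1: (0,2):+0/OXXO/.XXO, (1,0):+1/OX.O/XXXO*
[OX.O/XXXO] end (terminal -1, O#2); searched OX.O/.XXO to 5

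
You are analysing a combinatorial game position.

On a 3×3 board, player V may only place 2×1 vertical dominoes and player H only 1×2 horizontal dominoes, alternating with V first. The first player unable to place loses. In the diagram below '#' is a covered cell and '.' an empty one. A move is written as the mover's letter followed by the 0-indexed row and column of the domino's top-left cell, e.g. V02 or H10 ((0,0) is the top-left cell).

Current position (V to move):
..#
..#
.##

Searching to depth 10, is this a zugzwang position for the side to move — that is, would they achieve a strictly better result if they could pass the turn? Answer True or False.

zugzwang(..#/..#/.##, V) = False

[..#/..#/.##] V move#1: V00:+1/#.#/#.#/.##*, V01:+1/.##/.##/.##, V10:-1/..#/#.#/###
[#.#/#.#/.##] end (terminal -1, H#2); searched ..#/..#/.## to 10
pass branch (H moves first from the same position):
  | [..#/..#/.##] H move#1: H00:-1/###/..#/.##, H10:+1/..#/###/.##*
  | [..#/###/.##] end (terminal -1, V#2); searched ..#/..#/.## to 10
V moving scores +1; V passing scores -1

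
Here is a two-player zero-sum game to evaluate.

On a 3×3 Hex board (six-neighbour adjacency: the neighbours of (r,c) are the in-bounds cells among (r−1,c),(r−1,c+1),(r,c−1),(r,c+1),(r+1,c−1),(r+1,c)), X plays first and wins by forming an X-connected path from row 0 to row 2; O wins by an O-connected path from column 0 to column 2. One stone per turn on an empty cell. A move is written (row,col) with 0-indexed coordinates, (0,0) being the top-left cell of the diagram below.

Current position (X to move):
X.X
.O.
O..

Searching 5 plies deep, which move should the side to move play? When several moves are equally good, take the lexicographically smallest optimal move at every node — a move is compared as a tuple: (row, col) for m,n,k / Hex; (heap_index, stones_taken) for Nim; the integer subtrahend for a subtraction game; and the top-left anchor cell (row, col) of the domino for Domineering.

[X.X/.O./O..] X move#1: (0,1):-1/XXX/.O./O.., (1,0):-1/X.X/XO./O.., (1,2):+1/X.X/.OX/O..*, (2,1):-1/X.X/.O./OX., (2,2):-1/X.X/.O./O.X
[X.X/.OX/O..] O move#2: (0,1):-1/XOX/.OX/O..*, (1,0):-1/X.X/OOX/O.., (2,1):-1/X.X/.OX/OO., (2,2):-1/X.X/.OX/O.O
[XOX/.OX/O..] X move#3: (1,0):+1/XOX/XOX/O..*, (2,1):+1/XOX/.OX/OX., (2,2):+1/XOX/.OX/O.X
[XOX/XOX/O..] O move#4: (2,1):-1/XOX/XOX/OO.*, (2,2):-1/XOX/XOX/O.O
[XOX/XOX/OO.] X move#5: (2,2):+1/XOX/XOX/OOX*
[XOX/XOX/OOX] end (terminal -1, O#6); searched X.X/.O./O.. to 5

X's best at [X.X/.O./O..]: (1,2)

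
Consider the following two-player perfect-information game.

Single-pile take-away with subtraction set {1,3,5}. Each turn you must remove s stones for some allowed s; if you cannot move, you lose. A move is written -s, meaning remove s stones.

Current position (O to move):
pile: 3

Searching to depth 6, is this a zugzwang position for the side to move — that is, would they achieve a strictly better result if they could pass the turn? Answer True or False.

zugzwang(3, O) = False

[3] O move#1: -1:+1/2*, -3:+1/0
[2] X move#2: -1:-1/1*
[1] O move#3: -1:+1/0*
[0] end (terminal -1, X#4); searched 3 to 6
suppose O passes — search the same position with X to move:
pass> [3] X move#1: -1:+1/2*, -3:+1/0
pass> [2] O move#2: -1:-1/1*
pass> [1] X move#3: -1:+1/0*
pass> [0] end (terminal -1, O#4); searched 3 to 6
for O: play +1, pass -1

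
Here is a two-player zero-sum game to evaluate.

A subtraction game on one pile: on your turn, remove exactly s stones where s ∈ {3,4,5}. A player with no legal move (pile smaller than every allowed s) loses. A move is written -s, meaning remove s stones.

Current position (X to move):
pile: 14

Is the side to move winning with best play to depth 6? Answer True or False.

[14] X move#1: -3:-1/11, -4:+1/10*, -5:+1/9
[10] O move#2: -3:-1/7*, -4:-1/6, -5:-1/5
[7] X move#3: -3:-1/4, -4:-1/3, -5:+1/2*
[2] end (terminal -1, O#4); searched 14 to 6

X winning at [14]: True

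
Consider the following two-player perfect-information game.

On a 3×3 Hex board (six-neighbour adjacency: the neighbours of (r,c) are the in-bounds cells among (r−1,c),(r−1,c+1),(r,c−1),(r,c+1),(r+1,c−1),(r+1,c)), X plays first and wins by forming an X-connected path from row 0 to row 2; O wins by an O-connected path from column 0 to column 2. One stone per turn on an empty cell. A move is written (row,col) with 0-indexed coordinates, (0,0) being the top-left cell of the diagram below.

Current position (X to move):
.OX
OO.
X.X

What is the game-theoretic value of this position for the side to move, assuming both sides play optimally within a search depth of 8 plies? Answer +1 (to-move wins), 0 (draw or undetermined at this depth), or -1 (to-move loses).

value(.OX/OO./X.X, X) = +1

p1 X@[.OX/OO./X.X]: (0,0)[XOX/OO./X.X]-1 (1,2)[.OX/OOX/X.X]+1* (2,1)[.OX/OO./XXX]-1
p2 O@[.OX/OOX/X.X] terminal -1; root [.OX/OO./X.X] d8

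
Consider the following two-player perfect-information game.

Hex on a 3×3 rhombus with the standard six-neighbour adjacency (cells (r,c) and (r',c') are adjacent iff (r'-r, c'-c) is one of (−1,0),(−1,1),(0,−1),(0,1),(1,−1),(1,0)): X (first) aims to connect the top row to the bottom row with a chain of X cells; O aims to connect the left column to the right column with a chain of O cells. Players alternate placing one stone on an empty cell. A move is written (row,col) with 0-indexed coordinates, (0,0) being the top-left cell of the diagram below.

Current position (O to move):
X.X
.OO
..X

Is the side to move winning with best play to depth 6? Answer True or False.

[X.X/.OO/..X] O move#1: (0,1):+1/XOX/.OO/..X*, (1,0):+1/X.X/OOO/..X, (2,0):+1/X.X/.OO/O.X, (2,1):+1/X.X/.OO/.OX
[XOX/.OO/..X] X move#2: (1,0):-1/XOX/XOO/..X*, (2,0):-1/XOX/.OO/X.X, (2,1):-1/XOX/.OO/.XX
[XOX/XOO/..X] O move#3: (2,0):+1/XOX/XOO/O.X*, (2,1):-1/XOX/XOO/.OX
[XOX/XOO/O.X] end (terminal -1, X#4); searched X.X/.OO/..X to 6

O winning at [X.X/.OO/..X]: True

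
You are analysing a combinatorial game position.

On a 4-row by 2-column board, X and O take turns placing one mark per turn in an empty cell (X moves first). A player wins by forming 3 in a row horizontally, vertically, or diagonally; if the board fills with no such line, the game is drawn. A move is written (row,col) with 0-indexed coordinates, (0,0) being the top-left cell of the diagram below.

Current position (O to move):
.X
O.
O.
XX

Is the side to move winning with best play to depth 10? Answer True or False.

O winning at [.X/O./O./XX]: True

ply 1, O at .X/O./O./XX | (0,0)=+1→OX/O./O./XX*; (1,1)=+0→.X/OO/O./XX; (2,1)=+0→.X/O./OO/XX
ply 2: OX/O./O./XX is terminal -1 (X); from .X/O./O./XX depth 10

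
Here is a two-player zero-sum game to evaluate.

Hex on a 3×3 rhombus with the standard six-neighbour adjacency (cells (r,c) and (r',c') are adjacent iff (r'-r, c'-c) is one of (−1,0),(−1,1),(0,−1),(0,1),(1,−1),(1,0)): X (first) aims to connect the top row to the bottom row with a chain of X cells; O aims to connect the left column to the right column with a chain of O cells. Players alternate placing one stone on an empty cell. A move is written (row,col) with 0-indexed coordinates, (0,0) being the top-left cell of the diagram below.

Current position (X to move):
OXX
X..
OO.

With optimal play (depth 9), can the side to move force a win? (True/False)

p1 X@[OXX/X../OO.]: (1,1)[OXX/XX./OO.]-1* (1,2)[OXX/X.X/OO.]-1 (2,2)[OXX/X../OOX]-1
p2 O@[OXX/XX./OO.]: (1,2)[OXX/XXO/OO.]+1* (2,2)[OXX/XX./OOO]+1
p3 X@[OXX/XXO/OO.] terminal -1; root [OXX/X../OO.] d9

X winning at [OXX/X../OO.]: False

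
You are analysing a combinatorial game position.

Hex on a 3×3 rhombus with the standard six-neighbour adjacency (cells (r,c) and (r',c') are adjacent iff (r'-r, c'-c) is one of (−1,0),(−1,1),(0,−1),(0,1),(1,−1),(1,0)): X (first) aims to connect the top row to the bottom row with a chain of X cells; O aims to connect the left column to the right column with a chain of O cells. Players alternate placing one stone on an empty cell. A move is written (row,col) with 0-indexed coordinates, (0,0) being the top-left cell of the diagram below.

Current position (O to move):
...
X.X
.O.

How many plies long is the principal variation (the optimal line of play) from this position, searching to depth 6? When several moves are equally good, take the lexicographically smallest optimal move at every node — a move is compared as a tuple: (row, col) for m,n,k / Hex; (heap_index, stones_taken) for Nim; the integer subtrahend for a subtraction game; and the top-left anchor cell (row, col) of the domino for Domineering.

PV length from [.../X.X/.O.]: 6 plies

p1 O@[.../X.X/.O.]: (0,0)[O../X.X/.O.]-1* (0,1)[.O./X.X/.O.]-1 (0,2)[..O/X.X/.O.]-1 (1,1)[.../XOX/.O.]-1 (2,0)[.../X.X/OO.]-1 (2,2)[.../X.X/.OO]-1
p2 X@[O../X.X/.O.]: (0,1)[OX./X.X/.O.]+1* (0,2)[O.X/X.X/.O.]+1 (1,1)[O../XXX/.O.]+1 (2,0)[O../X.X/XO.]+1 (2,2)[O../X.X/.OX]+1
p3 O@[OX./X.X/.O.]: (0,2)[OXO/X.X/.O.]-1* (1,1)[OX./XOX/.O.]-1 (2,0)[OX./X.X/OO.]-1 (2,2)[OX./X.X/.OO]-1
p4 X@[OXO/X.X/.O.]: (1,1)[OXO/XXX/.O.]+1* (2,0)[OXO/X.X/XO.]+1 (2,2)[OXO/X.X/.OX]+1
p5 O@[OXO/XXX/.O.]: (2,0)[OXO/XXX/OO.]-1* (2,2)[OXO/XXX/.OO]-1
p6 X@[OXO/XXX/OO.]: (2,2)[OXO/XXX/OOX]+1*
p7 O@[OXO/XXX/OOX] terminal -1; root [.../X.X/.O.] d6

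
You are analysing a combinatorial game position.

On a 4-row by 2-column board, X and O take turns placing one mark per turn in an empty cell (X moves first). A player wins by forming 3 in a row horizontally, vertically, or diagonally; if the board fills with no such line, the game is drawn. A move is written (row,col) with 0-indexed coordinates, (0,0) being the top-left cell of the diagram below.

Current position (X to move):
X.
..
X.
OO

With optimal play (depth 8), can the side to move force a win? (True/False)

X winning at [X./../X./OO]: True

ply 1, X at X./../X./OO | (0,1)=+0→XX/../X./OO; (1,0)=+1→X./X./X./OO*; (1,1)=+0→X./.X/X./OO; (2,1)=+0→X./../XX/OO
ply 2: X./X./X./OO is terminal -1 (O); from X./../X./OO depth 8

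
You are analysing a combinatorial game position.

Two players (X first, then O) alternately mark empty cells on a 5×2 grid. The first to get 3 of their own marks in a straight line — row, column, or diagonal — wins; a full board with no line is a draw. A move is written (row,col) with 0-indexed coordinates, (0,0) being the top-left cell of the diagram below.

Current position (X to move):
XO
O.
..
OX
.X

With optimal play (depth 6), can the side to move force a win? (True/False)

p1 X@[XO/O./../OX/.X]: (1,1)[XO/OX/../OX/.X]-1 (2,0)[XO/O./X./OX/.X]+0 (2,1)[XO/O./.X/OX/.X]+1* (4,0)[XO/O./../OX/XX]-1
p2 O@[XO/O./.X/OX/.X] terminal -1; root [XO/O./../OX/.X] d6

X winning at [XO/O./../OX/.X]: True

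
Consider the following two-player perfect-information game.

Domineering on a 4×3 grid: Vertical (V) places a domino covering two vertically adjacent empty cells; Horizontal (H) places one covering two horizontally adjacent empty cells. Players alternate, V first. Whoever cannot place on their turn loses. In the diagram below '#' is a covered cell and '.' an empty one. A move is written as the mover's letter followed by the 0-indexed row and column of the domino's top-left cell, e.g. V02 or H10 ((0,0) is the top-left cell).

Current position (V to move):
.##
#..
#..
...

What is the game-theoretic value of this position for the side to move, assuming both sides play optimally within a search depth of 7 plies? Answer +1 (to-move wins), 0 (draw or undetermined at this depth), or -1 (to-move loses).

p1 V@[.##/#../#../...]: V11[.##/##./##./...]+1* V12[.##/#.#/#.#/...]+1 V21[.##/#../##./.#.]+1 V22[.##/#../#.#/..#]+1
p2 H@[.##/##./##./...]: H30[.##/##./##./##.]-1* H31[.##/##./##./.##]-1
p3 V@[.##/##./##./##.]: V12[.##/###/###/##.]+1* V22[.##/##./###/###]+1
p4 H@[.##/###/###/##.] terminal -1; root [.##/#../#../...] d7

value(.##/#../#../..., V) = +1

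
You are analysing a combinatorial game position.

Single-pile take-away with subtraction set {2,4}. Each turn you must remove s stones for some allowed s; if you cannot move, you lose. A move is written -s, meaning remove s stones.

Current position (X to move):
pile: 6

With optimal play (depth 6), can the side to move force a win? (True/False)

p1 X@[6]: -2[4]-1* -4[2]-1
p2 O@[4]: -2[2]-1 -4[0]+1*
p3 X@[0] terminal -1; root [6] d6

X winning at [6]: False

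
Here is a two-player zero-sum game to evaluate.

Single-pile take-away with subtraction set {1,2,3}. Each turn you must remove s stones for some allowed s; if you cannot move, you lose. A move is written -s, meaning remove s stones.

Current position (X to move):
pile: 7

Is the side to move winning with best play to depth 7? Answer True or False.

X winning at [7]: True

p1 X@[7]: -1[6]-1 -2[5]-1 -3[4]+1*
p2 O@[4]: -1[3]-1* -2[2]-1 -3[1]-1
p3 X@[3]: -1[2]-1 -2[1]-1 -3[0]+1*
p4 O@[0] terminal -1; root [7] d7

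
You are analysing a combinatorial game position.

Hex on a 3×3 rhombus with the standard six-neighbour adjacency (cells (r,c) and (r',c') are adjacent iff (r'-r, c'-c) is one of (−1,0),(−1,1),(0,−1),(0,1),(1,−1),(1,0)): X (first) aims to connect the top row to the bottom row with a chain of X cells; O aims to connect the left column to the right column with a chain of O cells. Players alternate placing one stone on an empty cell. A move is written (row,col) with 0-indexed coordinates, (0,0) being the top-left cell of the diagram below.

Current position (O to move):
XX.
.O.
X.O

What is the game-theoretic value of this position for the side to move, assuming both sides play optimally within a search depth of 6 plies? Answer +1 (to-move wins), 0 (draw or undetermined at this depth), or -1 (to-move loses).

p1 O@[XX./.O./X.O]: (0,2)[XXO/.O./X.O]-1 (1,0)[XX./OO./X.O]+1* (1,2)[XX./.OO/X.O]-1 (2,1)[XX./.O./XOO]-1
p2 X@[XX./OO./X.O]: (0,2)[XXX/OO./X.O]-1* (1,2)[XX./OOX/X.O]-1 (2,1)[XX./OO./XXO]-1
p3 O@[XXX/OO./X.O]: (1,2)[XXX/OOO/X.O]+1* (2,1)[XXX/OO./XOO]+1
p4 X@[XXX/OOO/X.O] terminal -1; root [XX./.O./X.O] d6

value(XX./.O./X.O, O) = +1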